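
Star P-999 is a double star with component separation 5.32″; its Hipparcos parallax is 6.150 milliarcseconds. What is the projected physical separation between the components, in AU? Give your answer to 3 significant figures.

d = 1/p = 1/0.006150″ = 162.6 pc.
At distance d (pc), an angle of θ arcsec spans θ·d AU: s = 5.32 × 162.6 = 865.03 AU.

865 AU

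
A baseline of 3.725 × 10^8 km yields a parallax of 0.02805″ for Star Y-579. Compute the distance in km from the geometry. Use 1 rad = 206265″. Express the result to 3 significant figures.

θ = 0.02805″ = 0.02805/206265 = 1.3599 × 10^-7 rad.
d = B/θ = (3.725 × 10^8) / (1.3599 × 10^-7) = 2.7392 × 10^15 km.

2.74 × 10^15 km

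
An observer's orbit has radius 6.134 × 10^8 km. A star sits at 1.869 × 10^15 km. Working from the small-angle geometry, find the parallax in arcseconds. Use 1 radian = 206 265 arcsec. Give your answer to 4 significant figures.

θ ≈ B/d = (6.134 × 10^8) / (1.869 × 10^15) = 3.2820 × 10^-7 rad.
In arcseconds: 3.2820 × 10^-7 × 206265 = 0.067696″.

0.06770 arcsec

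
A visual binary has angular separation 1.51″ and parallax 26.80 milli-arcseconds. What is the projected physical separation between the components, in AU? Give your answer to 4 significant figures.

56.34 AU

d = 1/p = 1/0.02680″ = 37.313 pc.
At distance d (pc), an angle of θ arcsec spans θ·d AU: s = 1.51 × 37.313 = 56.343 AU.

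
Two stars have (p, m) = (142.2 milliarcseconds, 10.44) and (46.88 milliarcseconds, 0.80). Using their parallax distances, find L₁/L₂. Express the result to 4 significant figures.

L₁/L₂ = 1.514 × 10^-5

d₁ = 1/p₁ = 1/0.1422″ = 7.0323 pc; d₂ = 1/p₂ = 1/0.04688″ = 21.331 pc.
M₁ = m₁ − 5 log₁₀ d₁ + 5 = 10.44 − 4.2355 + 5 = 11.2045.
M₂ = 0.80 − 6.6451 + 5 = -0.8451.
L₁/L₂ = 10^(0.4(M₂ − M₁)) = 10^(0.4 × (-12.0496)) = 10^(-4.81984) = 0.000015141.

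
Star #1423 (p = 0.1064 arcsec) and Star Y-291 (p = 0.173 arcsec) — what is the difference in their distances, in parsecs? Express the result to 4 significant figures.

d_A = 1/0.1064″ = 9.3985 pc; d_B = 1/0.1730″ = 5.7803 pc.
|d_B − d_A| = |5.7803 − 9.3985| = 3.6182 pc.

3.618 pc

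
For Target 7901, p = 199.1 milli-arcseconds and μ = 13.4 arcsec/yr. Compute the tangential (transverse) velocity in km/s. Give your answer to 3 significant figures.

319 km/s

d = 1/p = 1/0.1991″ = 5.0226 pc.
v_t = 4.74 × μ × d = 4.74 × 13.4 × 5.0226 = 319.02 km/s.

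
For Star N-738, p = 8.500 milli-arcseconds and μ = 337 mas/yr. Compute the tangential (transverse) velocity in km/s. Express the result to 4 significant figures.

d = 1/p = 1/0.008500″ = 117.65 pc.
μ = 337 mas/yr = 0.337 ″/yr.
v_t = 4.74 × μ × d = 4.74 × 0.337 × 117.65 = 187.93 km/s.

187.9 km/s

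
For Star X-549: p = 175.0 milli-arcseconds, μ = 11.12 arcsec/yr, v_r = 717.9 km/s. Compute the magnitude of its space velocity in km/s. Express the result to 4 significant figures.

778.5 km/s

d = 1/p = 1/0.1750″ = 5.7143 pc.
v_t = 4.740 μ d = 4.740 × 11.12 × 5.7143 = 301.19 km/s.
v = √(v_r² + v_t²) = √(717.9² + 301.19²) = √606096 = 778.52 km/s.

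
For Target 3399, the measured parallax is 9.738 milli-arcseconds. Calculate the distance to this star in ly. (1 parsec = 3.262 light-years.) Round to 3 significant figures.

335 ly

p = 9.738 milli-arcseconds = 0.009738 arcsec.
d = 1/p = 1/0.009738 = 102.69 pc.
In light-years: 102.69 × 3.262 = 334.97 ly.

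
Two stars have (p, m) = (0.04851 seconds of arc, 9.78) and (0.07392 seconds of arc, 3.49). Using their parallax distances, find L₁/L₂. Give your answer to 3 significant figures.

L₁/L₂ = 0.00708

d₁ = 1/p₁ = 1/0.04851″ = 20.614 pc; d₂ = 1/p₂ = 1/0.07392″ = 13.528 pc.
M₁ = m₁ − 5 log₁₀ d₁ + 5 = 9.78 − 6.5708 + 5 = 8.2092.
M₂ = 3.49 − 5.6562 + 5 = 2.8338.
L₁/L₂ = 10^(0.4(M₂ − M₁)) = 10^(0.4 × (-5.3754)) = 10^(-2.15016) = 0.0070769.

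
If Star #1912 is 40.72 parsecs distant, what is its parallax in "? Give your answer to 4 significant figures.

0.02456 "

p = 1/d = 1/40.72 = 0.024558 arcsec.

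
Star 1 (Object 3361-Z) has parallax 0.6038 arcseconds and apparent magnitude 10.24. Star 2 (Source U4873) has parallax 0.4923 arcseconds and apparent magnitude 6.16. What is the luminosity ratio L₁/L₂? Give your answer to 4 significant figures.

d₁ = 1/p₁ = 1/0.6038″ = 1.6562 pc; d₂ = 1/p₂ = 1/0.4923″ = 2.0313 pc.
M₁ = m₁ − 5 log₁₀ d₁ + 5 = 10.24 − 1.0956 + 5 = 14.1444.
M₂ = 6.16 − 1.5389 + 5 = 9.6211.
L₁/L₂ = 10^(0.4(M₂ − M₁)) = 10^(0.4 × (-4.5233)) = 10^(-1.80932) = 0.015512.

L₁/L₂ = 0.01551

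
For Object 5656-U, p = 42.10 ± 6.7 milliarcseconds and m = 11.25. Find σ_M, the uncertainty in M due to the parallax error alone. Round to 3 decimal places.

σ_M = 0.346 mag

M = m − 5 log₁₀ d + 5 = m + 5 log₁₀ p + 5, so ∂M/∂p = 5/(p ln 10).
σ_M = (5/ln 10) · (σ_p/p) = 2.1715 × 6.7/42.10 = 2.1715 × 0.15914 = 0.34557.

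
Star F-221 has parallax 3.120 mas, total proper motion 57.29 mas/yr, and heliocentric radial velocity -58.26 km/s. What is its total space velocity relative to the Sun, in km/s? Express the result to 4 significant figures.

d = 1/p = 1/0.003120″ = 320.51 pc.
μ = 57.29 mas/yr = 0.05729 ″/yr.
v_t = 4.740 μ d = 4.740 × 0.05729 × 320.51 = 87.036 km/s.
v = √(v_r² + v_t²) = √((-58.26)² + 87.036²) = √10969.5 = 104.74 km/s.

104.7 km/s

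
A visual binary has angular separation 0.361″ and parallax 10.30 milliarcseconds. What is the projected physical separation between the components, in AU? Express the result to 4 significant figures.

35.05 AU

d = 1/p = 1/0.01030″ = 97.087 pc.
At distance d (pc), an angle of θ arcsec spans θ·d AU: s = 0.361 × 97.087 = 35.048 AU.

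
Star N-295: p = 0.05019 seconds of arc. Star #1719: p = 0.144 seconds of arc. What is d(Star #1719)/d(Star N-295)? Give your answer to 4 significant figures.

Since d = 1/p, d_B/d_A = p_A/p_B.
= 0.05019 / 0.144 = 0.34854.

0.3485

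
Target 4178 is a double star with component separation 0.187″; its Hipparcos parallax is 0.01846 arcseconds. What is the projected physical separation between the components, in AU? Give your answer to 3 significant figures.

d = 1/p = 1/0.01846″ = 54.171 pc.
At distance d (pc), an angle of θ arcsec spans θ·d AU: s = 0.187 × 54.171 = 10.13 AU.

10.1 AU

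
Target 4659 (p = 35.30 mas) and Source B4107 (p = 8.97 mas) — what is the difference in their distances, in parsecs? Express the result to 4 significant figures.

d_A = 1/0.03530″ = 28.329 pc; d_B = 1/0.008970″ = 111.48 pc.
|d_B − d_A| = |111.48 − 28.329| = 83.151 pc.

83.15 pc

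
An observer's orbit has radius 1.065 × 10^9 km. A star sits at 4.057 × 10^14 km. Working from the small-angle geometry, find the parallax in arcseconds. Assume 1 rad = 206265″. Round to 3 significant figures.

0.541 arcsec

θ ≈ B/d = (1.065 × 10^9) / (4.057 × 10^14) = 2.6251 × 10^-6 rad.
In arcseconds: 2.6251 × 10^-6 × 206265 = 0.54147″.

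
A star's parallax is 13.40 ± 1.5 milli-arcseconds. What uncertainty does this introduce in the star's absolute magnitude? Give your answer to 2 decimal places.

M = m − 5 log₁₀ d + 5 = m + 5 log₁₀ p + 5, so ∂M/∂p = 5/(p ln 10).
σ_M = (5/ln 10) · (σ_p/p) = 2.1715 × 1.5/13.40 = 2.1715 × 0.11194 = 0.24308.

σ_M = 0.24 mag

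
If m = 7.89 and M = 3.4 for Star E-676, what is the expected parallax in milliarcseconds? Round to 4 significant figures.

m − M = 7.89 − 3.4 = 4.49.
d = 10^((m−M)/5 + 1) = 10^1.898 = 79.068 pc.
p = 1/d = 1/79.068 = 0.012647 arcsec = 12.647 mas.

12.65 mas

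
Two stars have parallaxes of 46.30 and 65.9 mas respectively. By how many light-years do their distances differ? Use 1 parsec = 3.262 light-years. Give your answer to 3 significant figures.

21.0 ly

d_A = 1/0.04630″ = 21.598 pc; d_B = 1/0.06590″ = 15.175 pc.
|d_B − d_A| = |15.175 − 21.598| = 6.423 pc = 6.423 × 3.262 ly = 20.952 ly.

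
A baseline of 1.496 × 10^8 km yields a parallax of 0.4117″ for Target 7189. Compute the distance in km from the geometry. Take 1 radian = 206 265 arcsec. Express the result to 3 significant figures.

θ = 0.4117″ = 0.4117/206265 = 1.9960 × 10^-6 rad.
d = B/θ = (1.496 × 10^8) / (1.9960 × 10^-6) = 7.4950 × 10^13 km.

7.50 × 10^13 km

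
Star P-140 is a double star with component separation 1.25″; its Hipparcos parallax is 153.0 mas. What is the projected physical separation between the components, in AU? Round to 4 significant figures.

d = 1/p = 1/0.1530″ = 6.5359 pc.
At distance d (pc), an angle of θ arcsec spans θ·d AU: s = 1.25 × 6.5359 = 8.1699 AU.

8.170 AU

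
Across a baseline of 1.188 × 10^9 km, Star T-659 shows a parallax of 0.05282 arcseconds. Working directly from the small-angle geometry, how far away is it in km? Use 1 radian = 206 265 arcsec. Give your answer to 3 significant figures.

θ = 0.05282″ = 0.05282/206265 = 2.5608 × 10^-7 rad.
d = B/θ = (1.188 × 10^9) / (2.5608 × 10^-7) = 4.6392 × 10^15 km.

4.64 × 10^15 km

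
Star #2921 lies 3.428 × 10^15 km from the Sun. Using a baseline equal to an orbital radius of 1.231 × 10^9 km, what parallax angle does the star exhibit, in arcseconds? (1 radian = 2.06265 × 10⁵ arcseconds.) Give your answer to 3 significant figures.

θ ≈ B/d = (1.231 × 10^9) / (3.428 × 10^15) = 3.5910 × 10^-7 rad.
In arcseconds: 3.5910 × 10^-7 × 206265 = 0.07407″.

0.0741 arcsec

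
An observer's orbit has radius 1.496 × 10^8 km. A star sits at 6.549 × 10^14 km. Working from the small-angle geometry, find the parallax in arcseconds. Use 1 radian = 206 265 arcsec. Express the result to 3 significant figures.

θ ≈ B/d = (1.496 × 10^8) / (6.549 × 10^14) = 2.2843 × 10^-7 rad.
In arcseconds: 2.2843 × 10^-7 × 206265 = 0.047117″.

0.0471 arcsec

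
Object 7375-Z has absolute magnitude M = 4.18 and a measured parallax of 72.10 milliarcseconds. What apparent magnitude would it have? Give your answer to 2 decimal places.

m = 4.89

d = 1/p = 1/0.07210″ = 13.87 pc.
m − M = 5 log₁₀ d − 5 = 5 log₁₀(13.87) − 5 = 5.7104 − 5 = 0.7104.
m = M + (m − M) = 4.18 + 0.7104 = 4.89.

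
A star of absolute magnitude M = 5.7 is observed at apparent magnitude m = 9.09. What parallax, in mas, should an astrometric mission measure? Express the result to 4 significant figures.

20.99 mas

m − M = 9.09 − 5.7 = 3.39.
d = 10^((m−M)/5 + 1) = 10^1.678 = 47.643 pc.
p = 1/d = 1/47.643 = 0.020989 arcsec = 20.989 mas.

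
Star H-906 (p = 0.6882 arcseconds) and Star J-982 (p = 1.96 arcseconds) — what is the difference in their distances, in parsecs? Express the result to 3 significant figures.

d_A = 1/0.6882″ = 1.4531 pc; d_B = 1/1.960″ = 0.5102 pc.
|d_B − d_A| = |0.5102 − 1.4531| = 0.9429 pc.

0.943 pc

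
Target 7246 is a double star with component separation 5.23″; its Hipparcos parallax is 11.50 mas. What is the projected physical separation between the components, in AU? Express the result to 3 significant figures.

d = 1/p = 1/0.01150″ = 86.957 pc.
At distance d (pc), an angle of θ arcsec spans θ·d AU: s = 5.23 × 86.957 = 454.79 AU.

455 AU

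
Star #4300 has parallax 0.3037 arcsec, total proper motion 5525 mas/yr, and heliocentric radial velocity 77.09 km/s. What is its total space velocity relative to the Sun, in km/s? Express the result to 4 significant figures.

d = 1/p = 1/0.3037″ = 3.2927 pc.
μ = 5525 mas/yr = 5.525 ″/yr.
v_t = 4.740 μ d = 4.740 × 5.525 × 3.2927 = 86.231 km/s.
v = √(v_r² + v_t²) = √(77.09² + 86.231²) = √13378.7 = 115.67 km/s.

115.7 km/s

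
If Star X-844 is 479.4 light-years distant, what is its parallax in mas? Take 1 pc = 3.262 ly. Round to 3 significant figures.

6.80 mas

d = 479.4 ly ÷ 3.262 = 146.97 pc.
p = 1/d = 1/146.97 = 0.0068041 arcsec.
= 0.0068041 × 1000 = 6.8041 mas.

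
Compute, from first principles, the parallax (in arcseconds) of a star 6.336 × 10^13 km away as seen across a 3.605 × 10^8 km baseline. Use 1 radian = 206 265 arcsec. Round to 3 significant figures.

θ ≈ B/d = (3.605 × 10^8) / (6.336 × 10^13) = 5.6897 × 10^-6 rad.
In arcseconds: 5.6897 × 10^-6 × 206265 = 1.1736″.

1.17 arcsec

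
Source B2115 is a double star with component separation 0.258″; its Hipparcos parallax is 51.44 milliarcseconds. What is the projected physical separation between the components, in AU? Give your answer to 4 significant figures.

d = 1/p = 1/0.05144″ = 19.44 pc.
At distance d (pc), an angle of θ arcsec spans θ·d AU: s = 0.258 × 19.44 = 5.0155 AU.

5.016 AU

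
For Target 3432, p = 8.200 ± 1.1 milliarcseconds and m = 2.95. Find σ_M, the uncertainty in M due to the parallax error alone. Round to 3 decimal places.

M = m − 5 log₁₀ d + 5 = m + 5 log₁₀ p + 5, so ∂M/∂p = 5/(p ln 10).
σ_M = (5/ln 10) · (σ_p/p) = 2.1715 × 1.1/8.200 = 2.1715 × 0.13415 = 0.29131.

σ_M = 0.291 mag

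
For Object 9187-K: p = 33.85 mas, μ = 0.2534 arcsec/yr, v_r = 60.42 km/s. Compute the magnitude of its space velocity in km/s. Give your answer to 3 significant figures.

70.1 km/s

d = 1/p = 1/0.03385″ = 29.542 pc.
v_t = 4.740 μ d = 4.740 × 0.2534 × 29.542 = 35.483 km/s.
v = √(v_r² + v_t²) = √(60.42² + 35.483²) = √4909.62 = 70.069 km/s.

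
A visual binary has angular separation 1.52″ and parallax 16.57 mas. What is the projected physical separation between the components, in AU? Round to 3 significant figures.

91.7 AU

d = 1/p = 1/0.01657″ = 60.35 pc.
At distance d (pc), an angle of θ arcsec spans θ·d AU: s = 1.52 × 60.35 = 91.732 AU.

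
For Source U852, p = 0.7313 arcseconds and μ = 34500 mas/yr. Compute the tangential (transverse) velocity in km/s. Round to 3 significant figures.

224 km/s

d = 1/p = 1/0.7313″ = 1.3674 pc.
μ = 34500 mas/yr = 34.5 ″/yr.
v_t = 4.74 × μ × d = 4.74 × 34.5 × 1.3674 = 223.61 km/s.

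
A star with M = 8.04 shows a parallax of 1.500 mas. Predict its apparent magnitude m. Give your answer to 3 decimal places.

d = 1/p = 1/0.001500″ = 666.67 pc.
m − M = 5 log₁₀ d − 5 = 5 log₁₀(666.67) − 5 = 14.1196 − 5 = 9.1196.
m = M + (m − M) = 8.04 + 9.1196 = 17.160.

m = 17.160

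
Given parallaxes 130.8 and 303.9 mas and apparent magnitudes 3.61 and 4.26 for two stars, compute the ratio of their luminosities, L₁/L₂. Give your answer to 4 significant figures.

d₁ = 1/p₁ = 1/0.1308″ = 7.6453 pc; d₂ = 1/p₂ = 1/0.3039″ = 3.2906 pc.
M₁ = m₁ − 5 log₁₀ d₁ + 5 = 3.61 − 4.4170 + 5 = 4.1930.
M₂ = 4.26 − 2.5864 + 5 = 6.6736.
L₁/L₂ = 10^(0.4(M₂ − M₁)) = 10^(0.4 × 2.4806) = 10^0.99224 = 9.8229.

L₁/L₂ = 9.823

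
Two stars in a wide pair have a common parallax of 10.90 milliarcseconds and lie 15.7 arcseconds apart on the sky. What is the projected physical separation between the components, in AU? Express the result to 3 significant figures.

1440 AU

d = 1/p = 1/0.01090″ = 91.743 pc.
At distance d (pc), an angle of θ arcsec spans θ·d AU: s = 15.7 × 91.743 = 1440.4 AU.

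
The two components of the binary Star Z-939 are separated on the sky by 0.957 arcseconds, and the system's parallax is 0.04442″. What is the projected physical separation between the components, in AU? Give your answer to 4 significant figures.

d = 1/p = 1/0.04442″ = 22.512 pc.
At distance d (pc), an angle of θ arcsec spans θ·d AU: s = 0.957 × 22.512 = 21.544 AU.

21.54 AU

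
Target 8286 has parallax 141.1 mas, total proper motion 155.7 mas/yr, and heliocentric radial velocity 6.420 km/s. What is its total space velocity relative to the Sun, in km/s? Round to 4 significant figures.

d = 1/p = 1/0.1411″ = 7.0872 pc.
μ = 155.7 mas/yr = 0.1557 ″/yr.
v_t = 4.740 μ d = 4.740 × 0.1557 × 7.0872 = 5.2305 km/s.
v = √(v_r² + v_t²) = √(6.420² + 5.2305²) = √68.5745 = 8.281 km/s.

8.281 km/s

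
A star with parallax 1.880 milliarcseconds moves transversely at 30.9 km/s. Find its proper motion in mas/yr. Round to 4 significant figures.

12.26 mas/yr

d = 1/p = 1/0.001880″ = 531.91 pc.
μ = v_t / (4.74 d) = 30.9 / (4.74 × 531.91) = 30.9 / 2521.3 = 0.012256 ″/yr = 12.256 mas/yr.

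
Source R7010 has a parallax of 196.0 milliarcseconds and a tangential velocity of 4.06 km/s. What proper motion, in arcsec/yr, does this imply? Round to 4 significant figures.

d = 1/p = 1/0.1960″ = 5.102 pc.
μ = v_t / (4.74 d) = 4.06 / (4.74 × 5.102) = 4.06 / 24.183 = 0.16789 ″/yr.

0.1679 arcsec/yr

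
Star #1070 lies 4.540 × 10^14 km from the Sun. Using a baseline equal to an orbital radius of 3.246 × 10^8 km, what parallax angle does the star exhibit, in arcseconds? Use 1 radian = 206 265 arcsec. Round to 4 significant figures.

0.1475 arcsec

θ ≈ B/d = (3.246 × 10^8) / (4.540 × 10^14) = 7.1498 × 10^-7 rad.
In arcseconds: 7.1498 × 10^-7 × 206265 = 0.14748″.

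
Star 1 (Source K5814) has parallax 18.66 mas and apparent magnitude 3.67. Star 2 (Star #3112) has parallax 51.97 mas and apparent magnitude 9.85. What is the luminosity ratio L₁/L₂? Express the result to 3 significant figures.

L₁/L₂ = 2300

d₁ = 1/p₁ = 1/0.01866″ = 53.591 pc; d₂ = 1/p₂ = 1/0.05197″ = 19.242 pc.
M₁ = m₁ − 5 log₁₀ d₁ + 5 = 3.67 − 8.6455 + 5 = 0.0245.
M₂ = 9.85 − 6.4213 + 5 = 8.4287.
L₁/L₂ = 10^(0.4(M₂ − M₁)) = 10^(0.4 × 8.4042) = 10^3.36168 = 2299.7.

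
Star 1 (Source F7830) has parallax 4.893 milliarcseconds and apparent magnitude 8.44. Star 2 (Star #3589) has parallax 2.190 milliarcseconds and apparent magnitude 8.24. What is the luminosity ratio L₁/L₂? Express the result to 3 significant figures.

d₁ = 1/p₁ = 1/0.004893″ = 204.37 pc; d₂ = 1/p₂ = 1/0.002190″ = 456.62 pc.
M₁ = m₁ − 5 log₁₀ d₁ + 5 = 8.44 − 11.5521 + 5 = 1.8879.
M₂ = 8.24 − 13.2978 + 5 = -0.0578.
L₁/L₂ = 10^(0.4(M₂ − M₁)) = 10^(0.4 × (-1.9457)) = 10^(-0.77828) = 0.16662.

L₁/L₂ = 0.167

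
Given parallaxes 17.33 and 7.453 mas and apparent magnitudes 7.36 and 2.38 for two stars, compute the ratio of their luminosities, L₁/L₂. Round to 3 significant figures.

d₁ = 1/p₁ = 1/0.01733″ = 57.703 pc; d₂ = 1/p₂ = 1/0.007453″ = 134.17 pc.
M₁ = m₁ − 5 log₁₀ d₁ + 5 = 7.36 − 8.8060 + 5 = 3.5540.
M₂ = 2.38 − 10.6383 + 5 = -3.2583.
L₁/L₂ = 10^(0.4(M₂ − M₁)) = 10^(0.4 × (-6.8123)) = 10^(-2.72492) = 0.001884.

L₁/L₂ = 0.00188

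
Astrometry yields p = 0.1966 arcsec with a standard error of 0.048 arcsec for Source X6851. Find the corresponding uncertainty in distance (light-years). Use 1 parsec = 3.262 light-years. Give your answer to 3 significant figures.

d = 1/p, so σ_d = σ_p / p².
σ_d = 0.0480 / (0.1966)² = 0.0480 / 0.038652 = 1.2419 pc = 1.2419 × 3.262 ly = 4.0511 ly.

4.05 ly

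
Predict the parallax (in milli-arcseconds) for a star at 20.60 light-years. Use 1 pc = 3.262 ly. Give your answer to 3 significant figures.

158 mas

d = 20.60 ly ÷ 3.262 = 6.3151 pc.
p = 1/d = 1/6.3151 = 0.15835 arcsec.
= 0.15835 × 1000 = 158.35 mas.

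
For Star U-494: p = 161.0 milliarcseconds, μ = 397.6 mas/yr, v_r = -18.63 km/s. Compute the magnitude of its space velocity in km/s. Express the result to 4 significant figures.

d = 1/p = 1/0.1610″ = 6.2112 pc.
μ = 397.6 mas/yr = 0.3976 ″/yr.
v_t = 4.740 μ d = 4.740 × 0.3976 × 6.2112 = 11.706 km/s.
v = √(v_r² + v_t²) = √((-18.63)² + 11.706²) = √484.107 = 22.002 km/s.

22.00 km/s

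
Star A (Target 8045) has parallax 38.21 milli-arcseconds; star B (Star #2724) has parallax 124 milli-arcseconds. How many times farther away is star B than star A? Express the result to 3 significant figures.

0.308

Since d = 1/p, d_B/d_A = p_A/p_B.
= 38.21 / 124 = 0.30815.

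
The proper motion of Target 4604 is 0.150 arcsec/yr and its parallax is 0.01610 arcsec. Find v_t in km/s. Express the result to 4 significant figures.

44.16 km/s

d = 1/p = 1/0.01610″ = 62.112 pc.
v_t = 4.74 × μ × d = 4.74 × 0.150 × 62.112 = 44.162 km/s.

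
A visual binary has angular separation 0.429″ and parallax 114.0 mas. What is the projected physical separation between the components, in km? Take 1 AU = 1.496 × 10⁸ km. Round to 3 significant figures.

5.63 × 10^8 km

d = 1/p = 1/0.1140″ = 8.7719 pc.
At distance d (pc), an angle of θ arcsec spans θ·d AU: s = 0.429 × 8.7719 = 3.7631 AU.
= 3.7631 × 1.496 × 10⁸ km = 5.6296 × 10^8 km.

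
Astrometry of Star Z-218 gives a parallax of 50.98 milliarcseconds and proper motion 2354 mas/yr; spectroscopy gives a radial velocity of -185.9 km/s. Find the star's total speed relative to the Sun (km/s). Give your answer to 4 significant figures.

287.2 km/s

d = 1/p = 1/0.05098″ = 19.616 pc.
μ = 2354 mas/yr = 2.354 ″/yr.
v_t = 4.740 μ d = 4.740 × 2.354 × 19.616 = 218.87 km/s.
v = √(v_r² + v_t²) = √((-185.9)² + 218.87²) = √82462.9 = 287.16 km/s.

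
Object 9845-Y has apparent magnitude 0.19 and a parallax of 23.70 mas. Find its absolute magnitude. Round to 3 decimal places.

M = -2.936

d = 1/p = 1/0.02370″ = 42.194 pc.
m − M = 5 log₁₀(42.194) − 5 = 8.1263 − 5 = 3.1263.
M = m − (m − M) = 0.19 − 3.1263 = -2.936.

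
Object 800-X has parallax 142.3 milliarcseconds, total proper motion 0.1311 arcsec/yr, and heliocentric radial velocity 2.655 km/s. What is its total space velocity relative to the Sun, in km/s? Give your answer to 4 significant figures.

5.111 km/s

d = 1/p = 1/0.1423″ = 7.0274 pc.
v_t = 4.740 μ d = 4.740 × 0.1311 × 7.0274 = 4.3669 km/s.
v = √(v_r² + v_t²) = √(2.655² + 4.3669²) = √26.1188 = 5.1107 km/s.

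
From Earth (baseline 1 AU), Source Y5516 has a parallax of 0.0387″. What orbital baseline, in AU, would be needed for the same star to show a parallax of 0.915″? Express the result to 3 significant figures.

23.6 AU

Parallax scales linearly with baseline: p ∝ B, so B = p_target / p_Earth × 1 AU.
B = 0.915 / 0.0387 = 23.643 AU.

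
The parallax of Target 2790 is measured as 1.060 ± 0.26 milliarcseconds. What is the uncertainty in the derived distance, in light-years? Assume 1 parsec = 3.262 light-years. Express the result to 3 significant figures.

755 ly

d = 1/p, so σ_d = σ_p / p².
σ_d = 0.000260 / (0.001060)² = 0.000260 / 0.0000011236 = 231.4 pc = 231.4 × 3.262 ly = 754.83 ly.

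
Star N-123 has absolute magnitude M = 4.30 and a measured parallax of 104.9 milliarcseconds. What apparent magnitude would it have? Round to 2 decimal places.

m = 4.20

d = 1/p = 1/0.1049″ = 9.5329 pc.
m − M = 5 log₁₀ d − 5 = 5 log₁₀(9.5329) − 5 = 4.8961 − 5 = -0.1039.
m = M + (m − M) = 4.30 + (-0.1039) = 4.20.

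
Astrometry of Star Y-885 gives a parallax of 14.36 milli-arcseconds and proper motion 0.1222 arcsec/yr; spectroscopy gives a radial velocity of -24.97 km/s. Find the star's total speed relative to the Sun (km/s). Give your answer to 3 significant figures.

d = 1/p = 1/0.01436″ = 69.638 pc.
v_t = 4.740 μ d = 4.740 × 0.1222 × 69.638 = 40.336 km/s.
v = √(v_r² + v_t²) = √((-24.97)² + 40.336²) = √2250.49 = 47.439 km/s.

47.4 km/s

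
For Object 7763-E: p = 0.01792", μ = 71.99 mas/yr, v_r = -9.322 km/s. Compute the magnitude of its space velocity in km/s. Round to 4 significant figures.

d = 1/p = 1/0.01792″ = 55.804 pc.
μ = 71.99 mas/yr = 0.07199 ″/yr.
v_t = 4.740 μ d = 4.740 × 0.07199 × 55.804 = 19.042 km/s.
v = √(v_r² + v_t²) = √((-9.322)² + 19.042²) = √449.497 = 21.201 km/s.

21.20 km/s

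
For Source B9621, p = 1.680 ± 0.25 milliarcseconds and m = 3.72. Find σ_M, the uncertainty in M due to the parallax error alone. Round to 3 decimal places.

M = m − 5 log₁₀ d + 5 = m + 5 log₁₀ p + 5, so ∂M/∂p = 5/(p ln 10).
σ_M = (5/ln 10) · (σ_p/p) = 2.1715 × 0.25/1.680 = 2.1715 × 0.14881 = 0.32314.

σ_M = 0.323 mag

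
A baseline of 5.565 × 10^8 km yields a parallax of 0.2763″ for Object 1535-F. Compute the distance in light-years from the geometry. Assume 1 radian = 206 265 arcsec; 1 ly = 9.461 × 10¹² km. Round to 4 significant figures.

43.91 ly

θ = 0.2763″ = 0.2763/206265 = 1.3395 × 10^-6 rad.
d = B/θ = (5.565 × 10^8) / (1.3395 × 10^-6) = 4.1545 × 10^14 km = (4.1545 × 10^14) / (9.461 × 10^12) ly = 43.912 ly.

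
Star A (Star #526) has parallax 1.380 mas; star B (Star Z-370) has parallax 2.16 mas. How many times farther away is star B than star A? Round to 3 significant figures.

Since d = 1/p, d_B/d_A = p_A/p_B.
= 1.380 / 2.16 = 0.63889.

0.639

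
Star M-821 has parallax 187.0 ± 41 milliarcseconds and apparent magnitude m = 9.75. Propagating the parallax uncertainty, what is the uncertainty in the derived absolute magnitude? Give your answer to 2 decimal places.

σ_M = 0.48 mag

M = m − 5 log₁₀ d + 5 = m + 5 log₁₀ p + 5, so ∂M/∂p = 5/(p ln 10).
σ_M = (5/ln 10) · (σ_p/p) = 2.1715 × 41/187.0 = 2.1715 × 0.21925 = 0.4761.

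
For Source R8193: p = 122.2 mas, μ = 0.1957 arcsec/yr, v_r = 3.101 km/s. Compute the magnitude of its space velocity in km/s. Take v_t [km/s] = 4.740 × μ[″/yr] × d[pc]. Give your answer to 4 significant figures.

8.200 km/s

d = 1/p = 1/0.1222″ = 8.1833 pc.
v_t = 4.740 μ d = 4.740 × 0.1957 × 8.1833 = 7.591 km/s.
v = √(v_r² + v_t²) = √(3.101² + 7.591²) = √67.2395 = 8.2 km/s.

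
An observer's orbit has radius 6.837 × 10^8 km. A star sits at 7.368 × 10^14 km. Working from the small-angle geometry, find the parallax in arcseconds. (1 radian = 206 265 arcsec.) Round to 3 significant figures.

0.191 arcsec

θ ≈ B/d = (6.837 × 10^8) / (7.368 × 10^14) = 9.2793 × 10^-7 rad.
In arcseconds: 9.2793 × 10^-7 × 206265 = 0.1914″.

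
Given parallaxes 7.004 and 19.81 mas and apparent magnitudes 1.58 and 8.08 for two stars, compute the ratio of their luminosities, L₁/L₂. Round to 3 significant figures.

L₁/L₂ = 3180

d₁ = 1/p₁ = 1/0.007004″ = 142.78 pc; d₂ = 1/p₂ = 1/0.01981″ = 50.48 pc.
M₁ = m₁ − 5 log₁₀ d₁ + 5 = 1.58 − 10.7733 + 5 = -4.1933.
M₂ = 8.08 − 8.5156 + 5 = 4.5644.
L₁/L₂ = 10^(0.4(M₂ − M₁)) = 10^(0.4 × 8.7577) = 10^3.50308 = 3184.8.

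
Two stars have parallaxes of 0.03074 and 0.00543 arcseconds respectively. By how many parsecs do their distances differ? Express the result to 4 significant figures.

d_A = 1/0.03074″ = 32.531 pc; d_B = 1/0.005430″ = 184.16 pc.
|d_B − d_A| = |184.16 − 32.531| = 151.63 pc.

151.6 pc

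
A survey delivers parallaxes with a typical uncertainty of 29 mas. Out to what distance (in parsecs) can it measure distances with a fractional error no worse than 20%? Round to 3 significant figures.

6.90 pc

σ_d/d = σ_p/p, so the condition is σ_p/p ≤ 0.20, i.e. p ≥ σ_p/0.20.
p_min = 29/0.20 = 145 mas = 0.145 arcsec.
d_max = 1/p_min = 1/0.145 = 6.8966 pc.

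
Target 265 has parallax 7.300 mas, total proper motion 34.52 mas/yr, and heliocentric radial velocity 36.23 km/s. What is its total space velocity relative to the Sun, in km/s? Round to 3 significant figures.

d = 1/p = 1/0.007300″ = 136.99 pc.
μ = 34.52 mas/yr = 0.03452 ″/yr.
v_t = 4.740 μ d = 4.740 × 0.03452 × 136.99 = 22.415 km/s.
v = √(v_r² + v_t²) = √(36.23² + 22.415²) = √1815.05 = 42.603 km/s.

42.6 km/s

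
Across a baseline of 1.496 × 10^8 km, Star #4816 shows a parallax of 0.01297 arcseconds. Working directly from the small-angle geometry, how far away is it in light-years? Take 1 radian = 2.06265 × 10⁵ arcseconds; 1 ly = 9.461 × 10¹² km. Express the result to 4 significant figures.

251.5 ly

θ = 0.01297″ = 0.01297/206265 = 6.2880 × 10^-8 rad.
d = B/θ = (1.496 × 10^8) / (6.2880 × 10^-8) = 2.3791 × 10^15 km = (2.3791 × 10^15) / (9.461 × 10^12) ly = 251.46 ly.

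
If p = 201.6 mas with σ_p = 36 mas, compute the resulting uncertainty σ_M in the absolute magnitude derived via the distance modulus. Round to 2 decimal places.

M = m − 5 log₁₀ d + 5 = m + 5 log₁₀ p + 5, so ∂M/∂p = 5/(p ln 10).
σ_M = (5/ln 10) · (σ_p/p) = 2.1715 × 36/201.6 = 2.1715 × 0.17857 = 0.38776.

σ_M = 0.39 mag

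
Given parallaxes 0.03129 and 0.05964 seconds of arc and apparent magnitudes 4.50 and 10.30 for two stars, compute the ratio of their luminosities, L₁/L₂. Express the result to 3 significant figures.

L₁/L₂ = 759

d₁ = 1/p₁ = 1/0.03129″ = 31.959 pc; d₂ = 1/p₂ = 1/0.05964″ = 16.767 pc.
M₁ = m₁ − 5 log₁₀ d₁ + 5 = 4.50 − 7.5230 + 5 = 1.9770.
M₂ = 10.30 − 6.1223 + 5 = 9.1777.
L₁/L₂ = 10^(0.4(M₂ − M₁)) = 10^(0.4 × 7.2007) = 10^2.88028 = 759.07.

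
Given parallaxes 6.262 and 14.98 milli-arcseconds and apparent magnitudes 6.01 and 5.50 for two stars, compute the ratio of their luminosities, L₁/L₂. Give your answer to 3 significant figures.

d₁ = 1/p₁ = 1/0.006262″ = 159.69 pc; d₂ = 1/p₂ = 1/0.01498″ = 66.756 pc.
M₁ = m₁ − 5 log₁₀ d₁ + 5 = 6.01 − 11.0164 + 5 = -0.0064.
M₂ = 5.50 − 9.1225 + 5 = 1.3775.
L₁/L₂ = 10^(0.4(M₂ − M₁)) = 10^(0.4 × 1.3839) = 10^0.55356 = 3.5773.

L₁/L₂ = 3.58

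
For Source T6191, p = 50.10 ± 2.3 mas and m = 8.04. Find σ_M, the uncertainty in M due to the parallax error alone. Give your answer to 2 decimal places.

M = m − 5 log₁₀ d + 5 = m + 5 log₁₀ p + 5, so ∂M/∂p = 5/(p ln 10).
σ_M = (5/ln 10) · (σ_p/p) = 2.1715 × 2.3/50.10 = 2.1715 × 0.045908 = 0.099689.

σ_M = 0.10 mag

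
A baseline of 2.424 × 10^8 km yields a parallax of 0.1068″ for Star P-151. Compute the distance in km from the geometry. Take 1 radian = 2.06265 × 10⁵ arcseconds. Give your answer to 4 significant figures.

4.682 × 10^14 km

θ = 0.1068″ = 0.1068/206265 = 5.1778 × 10^-7 rad.
d = B/θ = (2.424 × 10^8) / (5.1778 × 10^-7) = 4.6815 × 10^14 km.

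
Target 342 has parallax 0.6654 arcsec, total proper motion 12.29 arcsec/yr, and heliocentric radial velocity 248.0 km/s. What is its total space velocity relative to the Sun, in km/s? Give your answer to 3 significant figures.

d = 1/p = 1/0.6654″ = 1.5029 pc.
v_t = 4.740 μ d = 4.740 × 12.29 × 1.5029 = 87.551 km/s.
v = √(v_r² + v_t²) = √(248.0² + 87.551²) = √69169.2 = 263 km/s.

263 km/s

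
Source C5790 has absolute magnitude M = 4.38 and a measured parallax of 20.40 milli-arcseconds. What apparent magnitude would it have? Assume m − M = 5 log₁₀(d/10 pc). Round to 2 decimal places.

d = 1/p = 1/0.02040″ = 49.02 pc.
m − M = 5 log₁₀ d − 5 = 5 log₁₀(49.02) − 5 = 8.4519 − 5 = 3.4519.
m = M + (m − M) = 4.38 + 3.4519 = 7.83.

m = 7.83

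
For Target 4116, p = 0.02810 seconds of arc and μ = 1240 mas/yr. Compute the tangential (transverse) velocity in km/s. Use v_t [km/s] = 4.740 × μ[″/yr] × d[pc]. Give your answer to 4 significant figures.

d = 1/p = 1/0.02810″ = 35.587 pc.
μ = 1240 mas/yr = 1.24 ″/yr.
v_t = 4.74 × μ × d = 4.74 × 1.24 × 35.587 = 209.17 km/s.

209.2 km/s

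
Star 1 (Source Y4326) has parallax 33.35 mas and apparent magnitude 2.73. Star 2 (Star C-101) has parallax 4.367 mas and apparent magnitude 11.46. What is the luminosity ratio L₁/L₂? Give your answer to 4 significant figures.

L₁/L₂ = 53.23

d₁ = 1/p₁ = 1/0.03335″ = 29.985 pc; d₂ = 1/p₂ = 1/0.004367″ = 228.99 pc.
M₁ = m₁ − 5 log₁₀ d₁ + 5 = 2.73 − 7.3845 + 5 = 0.3455.
M₂ = 11.46 − 11.7991 + 5 = 4.6609.
L₁/L₂ = 10^(0.4(M₂ − M₁)) = 10^(0.4 × 4.3154) = 10^1.72616 = 53.23.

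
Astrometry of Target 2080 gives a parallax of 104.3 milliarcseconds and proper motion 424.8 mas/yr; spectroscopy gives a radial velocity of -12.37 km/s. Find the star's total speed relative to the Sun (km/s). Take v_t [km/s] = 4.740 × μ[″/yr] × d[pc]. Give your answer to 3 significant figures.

d = 1/p = 1/0.1043″ = 9.5877 pc.
μ = 424.8 mas/yr = 0.4248 ″/yr.
v_t = 4.740 μ d = 4.740 × 0.4248 × 9.5877 = 19.305 km/s.
v = √(v_r² + v_t²) = √((-12.37)² + 19.305²) = √525.7 = 22.928 km/s.

22.9 km/s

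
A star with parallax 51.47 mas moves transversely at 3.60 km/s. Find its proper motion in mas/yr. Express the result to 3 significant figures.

d = 1/p = 1/0.05147″ = 19.429 pc.
μ = v_t / (4.74 d) = 3.60 / (4.74 × 19.429) = 3.60 / 92.093 = 0.039091 ″/yr = 39.091 mas/yr.

39.1 mas/yr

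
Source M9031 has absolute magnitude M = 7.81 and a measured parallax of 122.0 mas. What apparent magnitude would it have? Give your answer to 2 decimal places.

d = 1/p = 1/0.1220″ = 8.1967 pc.
m − M = 5 log₁₀ d − 5 = 5 log₁₀(8.1967) − 5 = 4.5682 − 5 = -0.4318.
m = M + (m − M) = 7.81 + (-0.4318) = 7.38.

m = 7.38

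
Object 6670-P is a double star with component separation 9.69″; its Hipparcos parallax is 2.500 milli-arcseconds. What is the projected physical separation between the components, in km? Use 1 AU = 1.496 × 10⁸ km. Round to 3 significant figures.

5.80 × 10^11 km

d = 1/p = 1/0.002500″ = 400 pc.
At distance d (pc), an angle of θ arcsec spans θ·d AU: s = 9.69 × 400 = 3876 AU.
= 3876 × 1.496 × 10⁸ km = 5.7985 × 10^11 km.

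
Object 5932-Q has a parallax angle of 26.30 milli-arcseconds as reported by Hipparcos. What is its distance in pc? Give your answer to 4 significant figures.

38.02 pc

p = 26.30 milli-arcseconds = 0.02630 arcsec.
d = 1/p = 1/0.02630 = 38.023 pc.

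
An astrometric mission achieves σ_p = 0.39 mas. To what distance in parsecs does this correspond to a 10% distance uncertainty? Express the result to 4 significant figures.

σ_d/d = σ_p/p, so the condition is σ_p/p ≤ 0.10, i.e. p ≥ σ_p/0.10.
p_min = 0.39/0.10 = 3.9 mas = 0.0039 arcsec.
d_max = 1/p_min = 1/0.0039 = 256.41 pc.

256.4 pc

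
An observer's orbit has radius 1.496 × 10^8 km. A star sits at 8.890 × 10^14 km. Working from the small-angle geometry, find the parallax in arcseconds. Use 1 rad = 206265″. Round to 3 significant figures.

0.0347 arcsec

θ ≈ B/d = (1.496 × 10^8) / (8.890 × 10^14) = 1.6828 × 10^-7 rad.
In arcseconds: 1.6828 × 10^-7 × 206265 = 0.03471″.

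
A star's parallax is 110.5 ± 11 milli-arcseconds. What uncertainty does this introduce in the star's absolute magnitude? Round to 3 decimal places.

M = m − 5 log₁₀ d + 5 = m + 5 log₁₀ p + 5, so ∂M/∂p = 5/(p ln 10).
σ_M = (5/ln 10) · (σ_p/p) = 2.1715 × 11/110.5 = 2.1715 × 0.099548 = 0.21617.

σ_M = 0.216 mag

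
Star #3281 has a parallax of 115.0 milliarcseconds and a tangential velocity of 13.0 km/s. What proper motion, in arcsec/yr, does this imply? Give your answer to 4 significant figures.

d = 1/p = 1/0.1150″ = 8.6957 pc.
μ = v_t / (4.74 d) = 13.0 / (4.74 × 8.6957) = 13.0 / 41.218 = 0.3154 ″/yr.

0.3154 arcsec/yr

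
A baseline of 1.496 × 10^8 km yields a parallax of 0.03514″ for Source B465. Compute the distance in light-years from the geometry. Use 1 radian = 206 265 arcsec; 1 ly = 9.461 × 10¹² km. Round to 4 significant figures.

θ = 0.03514″ = 0.03514/206265 = 1.7036 × 10^-7 rad.
d = B/θ = (1.496 × 10^8) / (1.7036 × 10^-7) = 8.7814 × 10^14 km = (8.7814 × 10^14) / (9.461 × 10^12) ly = 92.817 ly.

92.82 ly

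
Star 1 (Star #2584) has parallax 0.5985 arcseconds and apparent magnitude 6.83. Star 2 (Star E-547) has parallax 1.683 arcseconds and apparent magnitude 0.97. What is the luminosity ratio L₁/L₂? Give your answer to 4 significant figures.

L₁/L₂ = 0.03581

d₁ = 1/p₁ = 1/0.5985″ = 1.6708 pc; d₂ = 1/p₂ = 1/1.683″ = 0.59418 pc.
M₁ = m₁ − 5 log₁₀ d₁ + 5 = 6.83 − 1.1146 + 5 = 10.7154.
M₂ = 0.97 − (-1.1304) + 5 = 7.1004.
L₁/L₂ = 10^(0.4(M₂ − M₁)) = 10^(0.4 × (-3.6150)) = 10^(-1.44600) = 0.03581.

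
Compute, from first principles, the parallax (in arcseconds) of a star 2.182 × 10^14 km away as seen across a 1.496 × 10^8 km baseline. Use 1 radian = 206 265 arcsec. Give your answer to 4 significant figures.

θ ≈ B/d = (1.496 × 10^8) / (2.182 × 10^14) = 6.8561 × 10^-7 rad.
In arcseconds: 6.8561 × 10^-7 × 206265 = 0.14142″.

0.1414 arcsec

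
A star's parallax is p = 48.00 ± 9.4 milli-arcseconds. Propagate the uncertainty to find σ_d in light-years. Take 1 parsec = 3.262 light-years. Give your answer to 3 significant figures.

13.3 ly

d = 1/p, so σ_d = σ_p / p².
σ_d = 0.00940 / (0.04800)² = 0.00940 / 0.002304 = 4.0799 pc = 4.0799 × 3.262 ly = 13.309 ly.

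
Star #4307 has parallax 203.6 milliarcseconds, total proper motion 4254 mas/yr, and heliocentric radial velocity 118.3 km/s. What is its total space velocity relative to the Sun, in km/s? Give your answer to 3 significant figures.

154 km/s

d = 1/p = 1/0.2036″ = 4.9116 pc.
μ = 4254 mas/yr = 4.254 ″/yr.
v_t = 4.740 μ d = 4.740 × 4.254 × 4.9116 = 99.037 km/s.
v = √(v_r² + v_t²) = √(118.3² + 99.037²) = √23803.2 = 154.28 km/s.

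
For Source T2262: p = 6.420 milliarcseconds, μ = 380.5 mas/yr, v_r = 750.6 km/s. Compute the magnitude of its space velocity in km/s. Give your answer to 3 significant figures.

d = 1/p = 1/0.006420″ = 155.76 pc.
μ = 380.5 mas/yr = 0.3805 ″/yr.
v_t = 4.740 μ d = 4.740 × 0.3805 × 155.76 = 280.92 km/s.
v = √(v_r² + v_t²) = √(750.6² + 280.92²) = √642316 = 801.45 km/s.

801 km/s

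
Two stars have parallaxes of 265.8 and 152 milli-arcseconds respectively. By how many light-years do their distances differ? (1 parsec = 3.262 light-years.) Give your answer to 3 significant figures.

9.19 ly

d_A = 1/0.2658″ = 3.7622 pc; d_B = 1/0.1520″ = 6.5789 pc.
|d_B − d_A| = |6.5789 − 3.7622| = 2.8167 pc = 2.8167 × 3.262 ly = 9.1881 ly.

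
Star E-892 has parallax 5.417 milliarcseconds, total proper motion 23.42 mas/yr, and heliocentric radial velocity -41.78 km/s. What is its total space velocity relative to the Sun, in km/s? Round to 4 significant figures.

d = 1/p = 1/0.005417″ = 184.6 pc.
μ = 23.42 mas/yr = 0.02342 ″/yr.
v_t = 4.740 μ d = 4.740 × 0.02342 × 184.6 = 20.493 km/s.
v = √(v_r² + v_t²) = √((-41.78)² + 20.493²) = √2165.53 = 46.535 km/s.

46.54 km/s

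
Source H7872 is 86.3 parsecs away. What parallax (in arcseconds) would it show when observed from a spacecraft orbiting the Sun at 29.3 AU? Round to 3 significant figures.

p (arcsec) = B (AU) / d (pc).
p = 29.3 / 86.3 = 0.33951 arcsec.

0.340 arcsec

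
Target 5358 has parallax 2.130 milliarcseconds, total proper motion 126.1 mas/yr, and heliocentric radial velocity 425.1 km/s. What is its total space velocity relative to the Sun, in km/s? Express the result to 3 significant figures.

509 km/s

d = 1/p = 1/0.002130″ = 469.48 pc.
μ = 126.1 mas/yr = 0.1261 ″/yr.
v_t = 4.740 μ d = 4.740 × 0.1261 × 469.48 = 280.61 km/s.
v = √(v_r² + v_t²) = √(425.1² + 280.61²) = √259452 = 509.36 km/s.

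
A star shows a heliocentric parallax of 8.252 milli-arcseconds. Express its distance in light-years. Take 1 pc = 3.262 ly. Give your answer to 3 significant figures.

395 light years

p = 8.252 milli-arcseconds = 0.008252 arcsec.
d = 1/p = 1/0.008252 = 121.18 pc.
In light-years: 121.18 × 3.262 = 395.29 ly.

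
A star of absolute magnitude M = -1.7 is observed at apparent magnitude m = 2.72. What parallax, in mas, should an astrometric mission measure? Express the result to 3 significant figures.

13.1 mas

m − M = 2.72 − (-1.7) = 4.42.
d = 10^((m−M)/5 + 1) = 10^1.884 = 76.56 pc.
p = 1/d = 1/76.56 = 0.013062 arcsec = 13.062 mas.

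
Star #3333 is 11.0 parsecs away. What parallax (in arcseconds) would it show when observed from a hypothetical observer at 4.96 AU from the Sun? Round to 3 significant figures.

0.451 arcsec

p (arcsec) = B (AU) / d (pc).
p = 4.96 / 11.0 = 0.45091 arcsec.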